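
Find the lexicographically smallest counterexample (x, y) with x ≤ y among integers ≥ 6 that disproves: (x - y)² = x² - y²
At (6, 6): both sides equal 0, so it holds there.

Substituting (6, 7) into the claim:
LHS = (6 - 7)² = 1
RHS = 6² - 7² = -13

Since LHS ≠ RHS, this pair disproves the claim, and no lexicographically smaller pair (x ≤ y, integers ≥ 6) does.

For instance (9, 10) is also a counterexample (LHS = 1, RHS = -19), but it's lexicographically larger.

Answer: (x, y) = (6, 7)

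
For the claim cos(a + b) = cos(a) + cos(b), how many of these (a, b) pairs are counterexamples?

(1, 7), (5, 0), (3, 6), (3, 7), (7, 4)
Testing each pair:
(1, 7): LHS = cos(8) ≈ -0.1455, RHS = cos(1) + cos(7) ≈ 1.294 → counterexample
(5, 0): LHS = cos(5) ≈ 0.2837, RHS = cos(5) + 1 ≈ 1.284 → counterexample
(3, 6): LHS = cos(9) ≈ -0.9111, RHS = cos(3) + cos(6) ≈ -0.02982 → counterexample
(3, 7): LHS = cos(10) ≈ -0.8391, RHS = cos(3) + cos(7) ≈ -0.2361 → counterexample
(7, 4): LHS = cos(11) ≈ 0.004426, RHS = cos(4) + cos(7) ≈ 0.1003 → counterexample

That makes 5 counterexamples.

Answer: 5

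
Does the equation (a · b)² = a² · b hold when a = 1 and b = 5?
Fails

Substituting a = 1, b = 5:

LHS = (1 · 5)² = 25
RHS = 1² · 5 = 5

LHS ≠ RHS, so the equation does not hold at this point.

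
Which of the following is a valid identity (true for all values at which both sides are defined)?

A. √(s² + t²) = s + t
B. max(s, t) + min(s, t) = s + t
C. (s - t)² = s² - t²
A: fails at (5, 8) — LHS = √(89) ≈ 9.434, RHS = 13.
B: holds — e.g. at (1, 5), both sides equal 6.
C: fails at (3, 5) — LHS = 4, RHS = -16.

Answer: B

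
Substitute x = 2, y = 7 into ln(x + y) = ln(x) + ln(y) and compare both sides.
LHS = ln(2 + 7) = ln(9) ≈ 2.197
RHS = ln(2) + ln(7) ≈ 2.639

LHS ≠ RHS (they differ by about 0.4418), so the equation does not hold here.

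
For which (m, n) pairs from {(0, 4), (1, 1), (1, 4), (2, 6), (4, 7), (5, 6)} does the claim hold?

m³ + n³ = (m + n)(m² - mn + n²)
All pairs

Testing each pair:
(0, 4): LHS = 64, RHS = 64 → holds
(1, 1): LHS = 2, RHS = 2 → holds
(1, 4): LHS = 65, RHS = 65 → holds
(2, 6): LHS = 224, RHS = 224 → holds
(4, 7): LHS = 407, RHS = 407 → holds
(5, 6): LHS = 341, RHS = 341 → holds

Every pair satisfies the claim.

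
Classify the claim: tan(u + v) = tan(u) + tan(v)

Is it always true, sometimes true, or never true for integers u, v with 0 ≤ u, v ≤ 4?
Sometimes true

It holds at (u, v) = (0, 3) (both sides equal tan(3) ≈ -0.1425), but fails at (u, v) = (2, 2) (LHS = tan(4) ≈ 1.158, RHS = 2·tan(2) ≈ -4.37).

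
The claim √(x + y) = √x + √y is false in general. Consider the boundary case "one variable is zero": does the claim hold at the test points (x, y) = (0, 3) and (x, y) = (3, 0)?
Yes, holds at both test points

At (0, 3): LHS = √(3) ≈ 1.732, RHS = √(3) ≈ 1.732 → equal
At (3, 0): LHS = √(3) ≈ 1.732, RHS = √(3) ≈ 1.732 → equal

So the claim does hold at both of these boundary points, even though it is not an identity.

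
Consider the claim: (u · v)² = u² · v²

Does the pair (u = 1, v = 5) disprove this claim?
Substituting u = 1, v = 5:
LHS = (1 · 5)² = 25
RHS = 1² · 5² = 25

The sides agree, so this pair does not disprove the claim.

Answer: No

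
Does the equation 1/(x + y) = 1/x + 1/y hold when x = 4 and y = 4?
Substituting x = 4, y = 4:

LHS = 1/(4 + 4) = 1/8
RHS = 1/4 + 1/4 = 1/2

LHS ≠ RHS, so the equation does not hold at this point.

Answer: Fails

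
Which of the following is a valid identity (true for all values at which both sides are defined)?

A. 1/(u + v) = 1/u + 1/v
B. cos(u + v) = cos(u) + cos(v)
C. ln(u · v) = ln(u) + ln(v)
C

A: fails at (5, 8) — LHS = 1/13, RHS = 13/40.
B: fails at (5, 5) — LHS = cos(10) ≈ -0.8391, RHS = 2·cos(5) ≈ 0.5673.
C: holds — e.g. at (1, 5), both sides equal ln(5) ≈ 1.609.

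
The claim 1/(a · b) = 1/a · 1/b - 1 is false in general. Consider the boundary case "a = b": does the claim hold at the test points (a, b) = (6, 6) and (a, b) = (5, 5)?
At (6, 6): LHS = 1/36 ≠ RHS = -35/36
At (5, 5): LHS = 1/25 ≠ RHS = -24/25

Answer: No, fails at both test points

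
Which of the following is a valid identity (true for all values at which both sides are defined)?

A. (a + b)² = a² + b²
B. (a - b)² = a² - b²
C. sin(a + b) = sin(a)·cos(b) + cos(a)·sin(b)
A: fails at (1, 3) — LHS = 16, RHS = 10.
B: fails at (1, 4) — LHS = 9, RHS = -15.
C: holds — e.g. at (2, 5), both sides equal sin(7) ≈ 0.657.

Answer: C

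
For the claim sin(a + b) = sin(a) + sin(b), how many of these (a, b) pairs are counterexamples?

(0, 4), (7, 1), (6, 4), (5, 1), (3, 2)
Testing each pair:
(0, 4): LHS = sin(4) ≈ -0.7568, RHS = sin(4) ≈ -0.7568 → satisfies claim
(7, 1): LHS = sin(8) ≈ 0.9894, RHS = sin(7) + sin(1) ≈ 1.498 → counterexample
(6, 4): LHS = sin(10) ≈ -0.544, RHS = sin(4) + sin(6) ≈ -1.036 → counterexample
(5, 1): LHS = sin(6) ≈ -0.2794, RHS = sin(5) + sin(1) ≈ -0.1175 → counterexample
(3, 2): LHS = sin(5) ≈ -0.9589, RHS = sin(3) + sin(2) ≈ 1.05 → counterexample

That makes 4 counterexamples.

Answer: 4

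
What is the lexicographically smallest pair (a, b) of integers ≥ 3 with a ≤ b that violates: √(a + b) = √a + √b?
(a, b) = (3, 3)

Substituting (3, 3) into the claim:
LHS = √(3 + 3) = √(6) ≈ 2.449
RHS = √3 + √3 = 2·√(3) ≈ 3.464

Since LHS ≠ RHS, this pair disproves the claim, and no lexicographically smaller pair (a ≤ b, integers ≥ 3) does.

For instance (3, 5) is also a counterexample (LHS = 2·√(2) ≈ 2.828, RHS = √(3) + √(5) ≈ 3.968), but it's lexicographically larger.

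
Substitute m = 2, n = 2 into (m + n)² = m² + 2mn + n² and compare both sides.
LHS = (2 + 2)² = 16
RHS = 2² + 2·2·2 + 2² = 16

LHS = RHS: the two sides agree.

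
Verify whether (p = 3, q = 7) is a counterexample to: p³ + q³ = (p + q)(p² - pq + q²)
Substituting p = 3, q = 7:
LHS = 3³ + 7³ = 370
RHS = (3 + 7)(3² - 3·7 + 7²) = 370

The sides agree, so this pair does not disprove the claim.

Answer: No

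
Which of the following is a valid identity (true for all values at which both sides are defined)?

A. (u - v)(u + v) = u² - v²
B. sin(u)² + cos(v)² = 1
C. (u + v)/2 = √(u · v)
A

A: holds — e.g. at (2, 5), both sides equal -21.
B: fails at (4, 5) — LHS = cos(5)² + sin(4)² ≈ 0.6532, RHS = 1.
C: fails at (1, 5) — LHS = 3, RHS = √(5) ≈ 2.236.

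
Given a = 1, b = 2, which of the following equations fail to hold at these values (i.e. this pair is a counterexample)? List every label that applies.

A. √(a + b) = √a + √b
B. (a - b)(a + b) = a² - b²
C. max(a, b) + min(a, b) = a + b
Evaluating each claim at the given values:
A. LHS = √(3) ≈ 1.732, RHS = 1 + √(2) ≈ 2.414 → fails here (LHS ≠ RHS)
B. LHS = -3, RHS = -3 → holds here (LHS = RHS)
C. LHS = 3, RHS = 3 → holds here (LHS = RHS)

Answer: A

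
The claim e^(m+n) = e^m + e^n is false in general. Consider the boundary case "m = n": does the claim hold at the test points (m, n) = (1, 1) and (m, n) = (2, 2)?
No, fails at both test points

At (1, 1): LHS = e^2 ≈ 7.389 ≠ RHS = 2·e ≈ 5.437
At (2, 2): LHS = e^4 ≈ 54.6 ≠ RHS = 2·e^2 ≈ 14.78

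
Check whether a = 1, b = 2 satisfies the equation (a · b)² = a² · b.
Fails

Substituting a = 1, b = 2:

LHS = (1 · 2)² = 4
RHS = 1² · 2 = 2

LHS ≠ RHS, so the equation does not hold at this point.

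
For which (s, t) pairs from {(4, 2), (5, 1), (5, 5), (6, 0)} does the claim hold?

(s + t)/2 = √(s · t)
(5, 5)

Testing each pair:
(4, 2): LHS = 3, RHS = 2·√(2) ≈ 2.828 → fails
(5, 1): LHS = 3, RHS = √(5) ≈ 2.236 → fails
(5, 5): LHS = 5, RHS = 5 → holds
(6, 0): LHS = 3, RHS = 0 → fails

1 of 4 pairs satisfies the claim.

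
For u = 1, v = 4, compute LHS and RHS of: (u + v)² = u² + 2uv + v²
LHS = (1 + 4)² = 25
RHS = 1² + 2·1·4 + 4² = 25

LHS = RHS: the two sides agree.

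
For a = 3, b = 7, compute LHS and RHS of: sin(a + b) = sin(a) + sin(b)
LHS = sin(3 + 7) = sin(10) ≈ -0.544
RHS = sin(3) + sin(7) ≈ 0.7981

LHS ≠ RHS (they differ by about 1.342), so the equation does not hold here.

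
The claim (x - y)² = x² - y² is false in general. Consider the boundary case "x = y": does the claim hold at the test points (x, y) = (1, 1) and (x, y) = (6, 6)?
At (1, 1): LHS = 0, RHS = 0 → equal
At (6, 6): LHS = 0, RHS = 0 → equal

So the claim does hold at both of these boundary points, even though it is not an identity.

Answer: Yes, holds at both test points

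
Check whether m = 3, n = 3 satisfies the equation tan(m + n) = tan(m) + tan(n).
Fails

Substituting m = 3, n = 3:

LHS = tan(3 + 3) = tan(6) ≈ -0.291
RHS = tan(3) + tan(3) = 2·tan(3) ≈ -0.2851

LHS ≠ RHS, so the equation does not hold at this point.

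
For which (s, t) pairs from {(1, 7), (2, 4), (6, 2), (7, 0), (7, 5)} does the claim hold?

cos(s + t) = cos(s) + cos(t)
Testing each pair:
(1, 7): LHS = cos(8) ≈ -0.1455, RHS = cos(1) + cos(7) ≈ 1.294 → fails
(2, 4): LHS = cos(6) ≈ 0.9602, RHS = cos(4) + cos(2) ≈ -1.07 → fails
(6, 2): LHS = cos(8) ≈ -0.1455, RHS = cos(2) + cos(6) ≈ 0.544 → fails
(7, 0): LHS = cos(7) ≈ 0.7539, RHS = cos(7) + 1 ≈ 1.754 → fails
(7, 5): LHS = cos(12) ≈ 0.8439, RHS = cos(5) + cos(7) ≈ 1.038 → fails

No pair satisfies the claim.

Answer: None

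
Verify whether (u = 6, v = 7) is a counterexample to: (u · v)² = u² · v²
Substituting u = 6, v = 7:
LHS = (6 · 7)² = 1764
RHS = 6² · 7² = 1764

The sides agree, so this pair does not disprove the claim.

Answer: No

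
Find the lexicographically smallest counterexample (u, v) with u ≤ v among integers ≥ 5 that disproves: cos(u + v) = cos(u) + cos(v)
(u, v) = (5, 5)

Substituting (5, 5) into the claim:
LHS = cos(5 + 5) = cos(10) ≈ -0.8391
RHS = cos(5) + cos(5) = 2·cos(5) ≈ 0.5673

Since LHS ≠ RHS, this pair disproves the claim, and no lexicographically smaller pair (u ≤ v, integers ≥ 5) does.

For instance (6, 11) is also a counterexample (LHS = cos(17) ≈ -0.2752, RHS = cos(11) + cos(6) ≈ 0.9646), but it's lexicographically larger.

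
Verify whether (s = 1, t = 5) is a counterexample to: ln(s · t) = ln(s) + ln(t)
Substituting s = 1, t = 5:
LHS = ln(1 · 5) = ln(5) ≈ 1.609
RHS = ln(1) + ln(5) = ln(5) ≈ 1.609

The sides agree, so this pair does not disprove the claim.

Answer: No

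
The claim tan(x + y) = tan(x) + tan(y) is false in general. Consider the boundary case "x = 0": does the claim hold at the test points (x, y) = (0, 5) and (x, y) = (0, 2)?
Yes, holds at both test points

At (0, 5): LHS = tan(5) ≈ -3.381, RHS = tan(5) ≈ -3.381 → equal
At (0, 2): LHS = tan(2) ≈ -2.185, RHS = tan(2) ≈ -2.185 → equal

So the claim does hold at both of these boundary points, even though it is not an identity.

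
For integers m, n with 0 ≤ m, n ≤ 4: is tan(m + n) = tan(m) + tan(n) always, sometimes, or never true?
Sometimes true

It holds at (m, n) = (0, 1) (both sides equal tan(1) ≈ 1.557), but fails at (m, n) = (2, 4) (LHS = tan(6) ≈ -0.291, RHS = tan(2) + tan(4) ≈ -1.027).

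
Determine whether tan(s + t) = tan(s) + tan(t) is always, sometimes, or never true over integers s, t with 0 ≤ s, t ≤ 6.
Sometimes true

It holds at (s, t) = (0, 2) (both sides equal tan(2) ≈ -2.185), but fails at (s, t) = (3, 2) (LHS = tan(5) ≈ -3.381, RHS = tan(2) + tan(3) ≈ -2.328).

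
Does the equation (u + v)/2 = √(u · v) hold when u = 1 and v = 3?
Fails

Substituting u = 1, v = 3:

LHS = (1 + 3)/2 = 2
RHS = √(1 · 3) = √(3) ≈ 1.732

LHS ≠ RHS, so the equation does not hold at this point.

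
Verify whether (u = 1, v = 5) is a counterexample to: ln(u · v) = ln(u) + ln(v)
Substituting u = 1, v = 5:
LHS = ln(1 · 5) = ln(5) ≈ 1.609
RHS = ln(1) + ln(5) = ln(5) ≈ 1.609

The sides agree, so this pair does not disprove the claim.

Answer: No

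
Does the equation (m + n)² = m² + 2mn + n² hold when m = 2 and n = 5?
Substituting m = 2, n = 5:

LHS = (2 + 5)² = 49
RHS = 2² + 2·2·5 + 5² = 49

LHS = RHS, so the equation holds at this point.

Answer: Holds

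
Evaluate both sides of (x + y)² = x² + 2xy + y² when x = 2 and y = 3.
LHS = (2 + 3)² = 25
RHS = 2² + 2·2·3 + 3² = 25

LHS = RHS: the two sides agree.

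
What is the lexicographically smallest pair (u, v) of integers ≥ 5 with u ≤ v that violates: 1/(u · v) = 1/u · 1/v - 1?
(u, v) = (5, 5)

Substituting (5, 5) into the claim:
LHS = 1/(5 · 5) = 1/25
RHS = 1/5 · 1/5 - 1 = -24/25

Since LHS ≠ RHS, this pair disproves the claim, and no lexicographically smaller pair (u ≤ v, integers ≥ 5) does.

For instance (8, 10) is also a counterexample (LHS = 1/80, RHS = -79/80), but it's lexicographically larger.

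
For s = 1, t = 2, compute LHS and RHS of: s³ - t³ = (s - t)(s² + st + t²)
LHS = 1³ - 2³ = -7
RHS = (1 - 2)(1² + 1·2 + 2²) = -7

LHS = RHS: the two sides agree.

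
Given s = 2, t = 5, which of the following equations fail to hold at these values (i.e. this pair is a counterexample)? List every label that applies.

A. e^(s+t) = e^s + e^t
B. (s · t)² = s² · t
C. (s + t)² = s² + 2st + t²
A, B

Evaluating each claim at the given values:
A. LHS = e^7 ≈ 1097, RHS = e^2 + e^5 ≈ 155.8 → fails here (LHS ≠ RHS)
B. LHS = 100, RHS = 20 → fails here (LHS ≠ RHS)
C. LHS = 49, RHS = 49 → holds here (LHS = RHS)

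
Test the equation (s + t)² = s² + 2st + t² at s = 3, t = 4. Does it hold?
Substituting s = 3, t = 4:

LHS = (3 + 4)² = 49
RHS = 3² + 2·3·4 + 4² = 49

LHS = RHS, so the equation holds at this point.

Answer: Holds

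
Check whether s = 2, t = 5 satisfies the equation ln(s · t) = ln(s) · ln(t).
Fails

Substituting s = 2, t = 5:

LHS = ln(2 · 5) = ln(10) ≈ 2.303
RHS = ln(2) · ln(5) ≈ 1.116

LHS ≠ RHS, so the equation does not hold at this point.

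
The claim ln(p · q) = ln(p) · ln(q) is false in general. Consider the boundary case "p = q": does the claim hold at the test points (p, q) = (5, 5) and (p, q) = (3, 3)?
No, fails at both test points

At (5, 5): LHS = ln(25) ≈ 3.219 ≠ RHS = ln(5)² ≈ 2.59
At (3, 3): LHS = ln(9) ≈ 2.197 ≠ RHS = ln(3)² ≈ 1.207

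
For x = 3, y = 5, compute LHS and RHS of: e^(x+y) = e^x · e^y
LHS = e^(3+5) = e^8 ≈ 2981
RHS = e^3 · e^5 = e^8 ≈ 2981

LHS = RHS: the two sides agree.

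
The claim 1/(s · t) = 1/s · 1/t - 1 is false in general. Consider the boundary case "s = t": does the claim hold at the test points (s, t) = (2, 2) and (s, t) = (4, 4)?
No, fails at both test points

At (2, 2): LHS = 1/4 ≠ RHS = -3/4
At (4, 4): LHS = 1/16 ≠ RHS = -15/16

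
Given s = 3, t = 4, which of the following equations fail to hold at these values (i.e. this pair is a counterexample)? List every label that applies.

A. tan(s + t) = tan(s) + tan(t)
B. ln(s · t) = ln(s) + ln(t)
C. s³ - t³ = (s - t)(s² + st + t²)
Evaluating each claim at the given values:
A. LHS = tan(7) ≈ 0.8714, RHS = tan(3) + tan(4) ≈ 1.015 → fails here (LHS ≠ RHS)
B. LHS = ln(12) ≈ 2.485, RHS = ln(3) + ln(4) ≈ 2.485 → holds here (LHS = RHS)
C. LHS = -37, RHS = -37 → holds here (LHS = RHS)

Answer: A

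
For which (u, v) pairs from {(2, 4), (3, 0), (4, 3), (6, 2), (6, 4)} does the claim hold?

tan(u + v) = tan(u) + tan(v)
(3, 0)

Testing each pair:
(2, 4): LHS = tan(6) ≈ -0.291, RHS = tan(2) + tan(4) ≈ -1.027 → fails
(3, 0): LHS = tan(3) ≈ -0.1425, RHS = tan(3) ≈ -0.1425 → holds
(4, 3): LHS = tan(7) ≈ 0.8714, RHS = tan(3) + tan(4) ≈ 1.015 → fails
(6, 2): LHS = tan(8) ≈ -6.8, RHS = tan(2) + tan(6) ≈ -2.476 → fails
(6, 4): LHS = tan(10) ≈ 0.6484, RHS = tan(6) + tan(4) ≈ 0.8668 → fails

1 of 5 pairs satisfies the claim.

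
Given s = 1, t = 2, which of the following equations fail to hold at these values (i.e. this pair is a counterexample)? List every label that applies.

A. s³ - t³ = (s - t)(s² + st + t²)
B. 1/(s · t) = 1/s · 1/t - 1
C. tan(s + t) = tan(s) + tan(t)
B, C

Evaluating each claim at the given values:
A. LHS = -7, RHS = -7 → holds here (LHS = RHS)
B. LHS = 1/2, RHS = -1/2 → fails here (LHS ≠ RHS)
C. LHS = tan(3) ≈ -0.1425, RHS = tan(2) + tan(1) ≈ -0.6276 → fails here (LHS ≠ RHS)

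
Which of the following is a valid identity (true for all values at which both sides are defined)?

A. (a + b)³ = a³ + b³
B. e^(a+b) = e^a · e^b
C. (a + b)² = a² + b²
B

A: fails at (1, 5) — LHS = 216, RHS = 126.
B: holds — e.g. at (2, 4), both sides equal e^6 ≈ 403.4.
C: fails at (2, 3) — LHS = 25, RHS = 13.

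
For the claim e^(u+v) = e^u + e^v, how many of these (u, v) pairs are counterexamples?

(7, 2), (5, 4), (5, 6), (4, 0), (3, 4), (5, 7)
6

Testing each pair:
(7, 2): LHS = e^9 ≈ 8103, RHS = e^2 + e^7 ≈ 1104 → counterexample
(5, 4): LHS = e^9 ≈ 8103, RHS = e^4 + e^5 ≈ 203 → counterexample
(5, 6): LHS = e^11 ≈ 59874.1, RHS = e^5 + e^6 ≈ 551.8 → counterexample
(4, 0): LHS = e^4 ≈ 54.6, RHS = 1 + e^4 ≈ 55.6 → counterexample
(3, 4): LHS = e^7 ≈ 1097, RHS = e^3 + e^4 ≈ 74.68 → counterexample
(5, 7): LHS = e^12 ≈ 162754.8, RHS = e^5 + e^7 ≈ 1245 → counterexample

That makes 6 counterexamples.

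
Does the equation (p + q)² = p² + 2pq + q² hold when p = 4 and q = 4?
Holds

Substituting p = 4, q = 4:

LHS = (4 + 4)² = 64
RHS = 4² + 2·4·4 + 4² = 64

LHS = RHS, so the equation holds at this point.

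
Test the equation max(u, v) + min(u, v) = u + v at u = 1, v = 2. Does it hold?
Holds

Substituting u = 1, v = 2:

LHS = max(1, 2) + min(1, 2) = 3
RHS = 1 + 2 = 3

LHS = RHS, so the equation holds at this point.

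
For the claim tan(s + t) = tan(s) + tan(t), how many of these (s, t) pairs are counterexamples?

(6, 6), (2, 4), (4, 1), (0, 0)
3

Testing each pair:
(6, 6): LHS = tan(12) ≈ -0.6359, RHS = 2·tan(6) ≈ -0.582 → counterexample
(2, 4): LHS = tan(6) ≈ -0.291, RHS = tan(2) + tan(4) ≈ -1.027 → counterexample
(4, 1): LHS = tan(5) ≈ -3.381, RHS = tan(4) + tan(1) ≈ 2.715 → counterexample
(0, 0): LHS = 0, RHS = 0 → satisfies claim

That makes 3 counterexamples.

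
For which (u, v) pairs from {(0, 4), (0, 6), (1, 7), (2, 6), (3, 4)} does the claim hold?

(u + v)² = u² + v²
Testing each pair:
(0, 4): LHS = 16, RHS = 16 → holds
(0, 6): LHS = 36, RHS = 36 → holds
(1, 7): LHS = 64, RHS = 50 → fails
(2, 6): LHS = 64, RHS = 40 → fails
(3, 4): LHS = 49, RHS = 25 → fails

2 of 5 pairs satisfy the claim.

Answer: (0, 4), (0, 6)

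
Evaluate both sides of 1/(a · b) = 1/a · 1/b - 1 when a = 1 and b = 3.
LHS = 1/(1 · 3) = 1/3
RHS = 1/1 · 1/3 - 1 = -2/3

LHS ≠ RHS, so the equation does not hold here.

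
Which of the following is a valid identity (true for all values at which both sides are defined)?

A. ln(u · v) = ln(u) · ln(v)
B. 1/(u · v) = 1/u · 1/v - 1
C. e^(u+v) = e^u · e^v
A: fails at (3, 3) — LHS = ln(9) ≈ 2.197, RHS = ln(3)² ≈ 1.207.
B: fails at (3, 5) — LHS = 1/15, RHS = -14/15.
C: holds — e.g. at (3, 4), both sides equal e^7 ≈ 1097.

Answer: C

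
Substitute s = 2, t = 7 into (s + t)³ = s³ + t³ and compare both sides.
LHS = (2 + 7)³ = 729
RHS = 2³ + 7³ = 351

LHS ≠ RHS, so the equation does not hold here.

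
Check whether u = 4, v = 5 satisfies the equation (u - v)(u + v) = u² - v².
Holds

Substituting u = 4, v = 5:

LHS = (4 - 5)(4 + 5) = -9
RHS = 4² - 5² = -9

LHS = RHS, so the equation holds at this point.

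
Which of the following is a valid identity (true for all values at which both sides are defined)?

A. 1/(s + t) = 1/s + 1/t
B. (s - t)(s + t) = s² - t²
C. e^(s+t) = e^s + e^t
B

A: fails at (1, 5) — LHS = 1/6, RHS = 6/5.
B: holds — e.g. at (3, 7), both sides equal -40.
C: fails at (4, 6) — LHS = e^10 ≈ 22026.5, RHS = e^4 + e^6 ≈ 458.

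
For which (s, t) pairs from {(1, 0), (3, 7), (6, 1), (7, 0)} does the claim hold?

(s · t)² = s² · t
(1, 0), (6, 1), (7, 0)

Testing each pair:
(1, 0): LHS = 0, RHS = 0 → holds
(3, 7): LHS = 441, RHS = 63 → fails
(6, 1): LHS = 36, RHS = 36 → holds
(7, 0): LHS = 0, RHS = 0 → holds

3 of 4 pairs satisfy the claim.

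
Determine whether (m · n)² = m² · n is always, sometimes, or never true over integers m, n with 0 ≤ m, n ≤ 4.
Sometimes true

It holds at (m, n) = (2, 0) (both sides equal 0), but fails at (m, n) = (2, 4) (LHS = 64, RHS = 16).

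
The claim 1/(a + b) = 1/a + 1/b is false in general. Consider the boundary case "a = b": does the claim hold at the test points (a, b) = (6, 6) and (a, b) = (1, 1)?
At (6, 6): LHS = 1/12 ≠ RHS = 1/3
At (1, 1): LHS = 1/2 ≠ RHS = 2

Answer: No, fails at both test points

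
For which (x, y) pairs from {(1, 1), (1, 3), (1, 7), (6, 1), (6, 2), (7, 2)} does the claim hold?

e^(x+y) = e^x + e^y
Testing each pair:
(1, 1): LHS = e^2 ≈ 7.389, RHS = 2·e ≈ 5.437 → fails
(1, 3): LHS = e^4 ≈ 54.6, RHS = e + e^3 ≈ 22.8 → fails
(1, 7): LHS = e^8 ≈ 2981, RHS = e + e^7 ≈ 1099 → fails
(6, 1): LHS = e^7 ≈ 1097, RHS = e + e^6 ≈ 406.1 → fails
(6, 2): LHS = e^8 ≈ 2981, RHS = e^2 + e^6 ≈ 410.8 → fails
(7, 2): LHS = e^9 ≈ 8103, RHS = e^2 + e^7 ≈ 1104 → fails

No pair satisfies the claim.

Answer: None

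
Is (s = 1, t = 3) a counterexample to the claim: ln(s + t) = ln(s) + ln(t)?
Substituting s = 1, t = 3:
LHS = ln(1 + 3) = ln(4) ≈ 1.386
RHS = ln(1) + ln(3) = ln(3) ≈ 1.099

Since LHS ≠ RHS, this pair disproves the claim.

Answer: Yes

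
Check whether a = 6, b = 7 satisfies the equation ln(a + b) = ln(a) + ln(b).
Substituting a = 6, b = 7:

LHS = ln(6 + 7) = ln(13) ≈ 2.565
RHS = ln(6) + ln(7) ≈ 3.738

LHS ≠ RHS, so the equation does not hold at this point.

Answer: Fails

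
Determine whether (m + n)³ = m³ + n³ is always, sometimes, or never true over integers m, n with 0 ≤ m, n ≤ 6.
Sometimes true

It holds at (m, n) = (0, 3) (both sides equal 27), but fails at (m, n) = (6, 4) (LHS = 1000, RHS = 280).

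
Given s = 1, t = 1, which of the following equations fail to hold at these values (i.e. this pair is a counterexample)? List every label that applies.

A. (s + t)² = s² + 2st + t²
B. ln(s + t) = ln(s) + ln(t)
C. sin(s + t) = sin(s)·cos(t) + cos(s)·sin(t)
Evaluating each claim at the given values:
A. LHS = 4, RHS = 4 → holds here (LHS = RHS)
B. LHS = ln(2) ≈ 0.6931, RHS = 0 → fails here (LHS ≠ RHS)
C. LHS = sin(2) ≈ 0.9093, RHS = 2·sin(1)·cos(1) ≈ 0.9093 → holds here (LHS = RHS)

Answer: B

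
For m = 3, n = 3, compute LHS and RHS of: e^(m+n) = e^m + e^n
LHS = e^(3+3) = e^6 ≈ 403.4
RHS = e^3 + e^3 = 2·e^3 ≈ 40.17

LHS ≠ RHS (they differ by about 363.3), so the equation does not hold here.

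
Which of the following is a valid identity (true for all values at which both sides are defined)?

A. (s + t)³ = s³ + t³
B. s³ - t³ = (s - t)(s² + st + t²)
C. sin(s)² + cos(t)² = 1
A: fails at (3, 5) — LHS = 512, RHS = 152.
B: holds — e.g. at (2, 3), both sides equal -19.
C: fails at (5, 8) — LHS = cos(8)² + sin(5)² ≈ 0.9407, RHS = 1.

Answer: B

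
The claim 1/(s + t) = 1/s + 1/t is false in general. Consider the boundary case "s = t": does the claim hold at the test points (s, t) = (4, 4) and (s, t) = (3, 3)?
No, fails at both test points

At (4, 4): LHS = 1/8 ≠ RHS = 1/2
At (3, 3): LHS = 1/6 ≠ RHS = 2/3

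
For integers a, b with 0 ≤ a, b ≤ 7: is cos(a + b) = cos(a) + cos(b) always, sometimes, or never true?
The claim fails for every pair in the range. For instance at (a, b) = (7, 0): LHS = cos(7) ≈ 0.7539, RHS = cos(7) + 1 ≈ 1.754.

Answer: Never true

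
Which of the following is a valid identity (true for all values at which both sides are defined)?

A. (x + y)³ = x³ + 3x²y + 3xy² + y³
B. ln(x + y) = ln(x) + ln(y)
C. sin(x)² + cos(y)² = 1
A: holds — e.g. at (5, 8), both sides equal 2197.
B: fails at (3, 4) — LHS = ln(7) ≈ 1.946, RHS = ln(3) + ln(4) ≈ 2.485.
C: fails at (1, 2) — LHS = cos(2)² + sin(1)² ≈ 0.8813, RHS = 1.

Answer: A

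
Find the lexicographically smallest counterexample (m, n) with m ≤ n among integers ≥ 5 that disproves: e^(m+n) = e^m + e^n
(m, n) = (5, 5)

Substituting (5, 5) into the claim:
LHS = e^(5+5) = e^10 ≈ 22026.5
RHS = e^5 + e^5 = 2·e^5 ≈ 296.8

Since LHS ≠ RHS, this pair disproves the claim, and no lexicographically smaller pair (m ≤ n, integers ≥ 5) does.

For instance (9, 11) is also a counterexample (LHS = e^20 ≈ 485165195.4, RHS = e^9 + e^11 ≈ 67977.2), but it's lexicographically larger.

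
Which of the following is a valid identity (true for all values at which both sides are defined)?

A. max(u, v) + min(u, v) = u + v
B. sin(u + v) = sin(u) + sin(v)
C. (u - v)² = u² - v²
A: holds — e.g. at (2, 3), both sides equal 5.
B: fails at (3, 3) — LHS = sin(6) ≈ -0.2794, RHS = 2·sin(3) ≈ 0.2822.
C: fails at (2, 5) — LHS = 9, RHS = -21.

Answer: A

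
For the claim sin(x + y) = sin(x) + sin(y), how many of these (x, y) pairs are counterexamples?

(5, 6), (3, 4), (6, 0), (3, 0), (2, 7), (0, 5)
3

Testing each pair:
(5, 6): LHS = sin(11) ≈ -1, RHS = sin(5) + sin(6) ≈ -1.238 → counterexample
(3, 4): LHS = sin(7) ≈ 0.657, RHS = sin(4) + sin(3) ≈ -0.6157 → counterexample
(6, 0): LHS = sin(6) ≈ -0.2794, RHS = sin(6) ≈ -0.2794 → satisfies claim
(3, 0): LHS = sin(3) ≈ 0.1411, RHS = sin(3) ≈ 0.1411 → satisfies claim
(2, 7): LHS = sin(9) ≈ 0.4121, RHS = sin(7) + sin(2) ≈ 1.566 → counterexample
(0, 5): LHS = sin(5) ≈ -0.9589, RHS = sin(5) ≈ -0.9589 → satisfies claim

That makes 3 counterexamples.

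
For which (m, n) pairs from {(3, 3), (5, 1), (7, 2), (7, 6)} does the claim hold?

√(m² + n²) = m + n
None

Testing each pair:
(3, 3): LHS = 3·√(2) ≈ 4.243, RHS = 6 → fails
(5, 1): LHS = √(26) ≈ 5.099, RHS = 6 → fails
(7, 2): LHS = √(53) ≈ 7.28, RHS = 9 → fails
(7, 6): LHS = √(85) ≈ 9.22, RHS = 13 → fails

No pair satisfies the claim.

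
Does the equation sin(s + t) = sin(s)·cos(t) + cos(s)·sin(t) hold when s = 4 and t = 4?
Holds

Substituting s = 4, t = 4:

LHS = sin(4 + 4) = sin(8) ≈ 0.9894
RHS = sin(4)·cos(4) + cos(4)·sin(4) = 2·sin(4)·cos(4) ≈ 0.9894

LHS = RHS, so the equation holds at this point.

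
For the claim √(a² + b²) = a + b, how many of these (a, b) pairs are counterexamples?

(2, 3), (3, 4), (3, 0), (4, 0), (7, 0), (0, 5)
2

Testing each pair:
(2, 3): LHS = √(13) ≈ 3.606, RHS = 5 → counterexample
(3, 4): LHS = 5, RHS = 7 → counterexample
(3, 0): LHS = 3, RHS = 3 → satisfies claim
(4, 0): LHS = 4, RHS = 4 → satisfies claim
(7, 0): LHS = 7, RHS = 7 → satisfies claim
(0, 5): LHS = 5, RHS = 5 → satisfies claim

That makes 2 counterexamples.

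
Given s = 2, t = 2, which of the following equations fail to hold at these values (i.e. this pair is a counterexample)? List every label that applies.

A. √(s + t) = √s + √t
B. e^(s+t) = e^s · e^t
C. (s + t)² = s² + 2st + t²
Evaluating each claim at the given values:
A. LHS = 2, RHS = 2·√(2) ≈ 2.828 → fails here (LHS ≠ RHS)
B. LHS = e^4 ≈ 54.6, RHS = e^4 ≈ 54.6 → holds here (LHS = RHS)
C. LHS = 16, RHS = 16 → holds here (LHS = RHS)

Answer: A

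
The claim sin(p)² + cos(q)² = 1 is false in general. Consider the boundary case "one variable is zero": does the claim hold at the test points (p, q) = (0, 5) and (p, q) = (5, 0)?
No, fails at both test points

At (0, 5): LHS = cos(5)² ≈ 0.08046 ≠ RHS = 1
At (5, 0): LHS = sin(5)² + 1 ≈ 1.92 ≠ RHS = 1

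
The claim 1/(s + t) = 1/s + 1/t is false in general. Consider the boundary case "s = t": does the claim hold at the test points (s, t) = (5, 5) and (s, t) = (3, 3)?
At (5, 5): LHS = 1/10 ≠ RHS = 2/5
At (3, 3): LHS = 1/6 ≠ RHS = 2/3

Answer: No, fails at both test points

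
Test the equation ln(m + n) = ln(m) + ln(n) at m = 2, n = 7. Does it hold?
Fails

Substituting m = 2, n = 7:

LHS = ln(2 + 7) = ln(9) ≈ 2.197
RHS = ln(2) + ln(7) ≈ 2.639

LHS ≠ RHS, so the equation does not hold at this point.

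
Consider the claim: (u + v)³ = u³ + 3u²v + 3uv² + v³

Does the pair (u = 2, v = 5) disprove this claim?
No

Substituting u = 2, v = 5:
LHS = (2 + 5)³ = 343
RHS = 2³ + 3·2²·5 + 3·2·5² + 5³ = 343

The sides agree, so this pair does not disprove the claim.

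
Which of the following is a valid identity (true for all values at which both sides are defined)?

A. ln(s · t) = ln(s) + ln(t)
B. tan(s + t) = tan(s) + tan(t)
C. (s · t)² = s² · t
A: holds — e.g. at (3, 7), both sides equal ln(21) ≈ 3.045.
B: fails at (2, 7) — LHS = tan(9) ≈ -0.4523, RHS = tan(2) + tan(7) ≈ -1.314.
C: fails at (4, 4) — LHS = 256, RHS = 64.

Answer: A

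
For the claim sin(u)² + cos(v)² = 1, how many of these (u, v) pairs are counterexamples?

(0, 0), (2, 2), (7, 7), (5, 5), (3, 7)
Testing each pair:
(0, 0): LHS = 1, RHS = 1 → satisfies claim
(2, 2): LHS = cos(2)² + sin(2)² = 1, RHS = 1 → satisfies claim
(7, 7): LHS = sin(7)² + cos(7)² = 1, RHS = 1 → satisfies claim
(5, 5): LHS = cos(5)² + sin(5)² = 1, RHS = 1 → satisfies claim
(3, 7): LHS = sin(3)² + cos(7)² ≈ 0.5883, RHS = 1 → counterexample

That makes 1 counterexample.

Answer: 1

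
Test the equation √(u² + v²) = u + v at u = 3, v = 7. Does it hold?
Fails

Substituting u = 3, v = 7:

LHS = √(3² + 7²) = √(58) ≈ 7.616
RHS = 3 + 7 = 10

LHS ≠ RHS, so the equation does not hold at this point.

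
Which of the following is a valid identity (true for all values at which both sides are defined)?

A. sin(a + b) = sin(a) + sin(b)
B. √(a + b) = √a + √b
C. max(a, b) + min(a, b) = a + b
A: fails at (2, 3) — LHS = sin(5) ≈ -0.9589, RHS = sin(3) + sin(2) ≈ 1.05.
B: fails at (5, 5) — LHS = √(10) ≈ 3.162, RHS = 2·√(5) ≈ 4.472.
C: holds — e.g. at (5, 8), both sides equal 13.

Answer: C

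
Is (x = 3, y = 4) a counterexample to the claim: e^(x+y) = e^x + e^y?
Yes

Substituting x = 3, y = 4:
LHS = e^(3+4) = e^7 ≈ 1097
RHS = e^3 + e^4 ≈ 74.68

Since LHS ≠ RHS, this pair disproves the claim.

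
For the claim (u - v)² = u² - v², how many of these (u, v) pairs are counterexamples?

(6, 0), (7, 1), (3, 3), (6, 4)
2

Testing each pair:
(6, 0): LHS = 36, RHS = 36 → satisfies claim
(7, 1): LHS = 36, RHS = 48 → counterexample
(3, 3): LHS = 0, RHS = 0 → satisfies claim
(6, 4): LHS = 4, RHS = 20 → counterexample

That makes 2 counterexamples.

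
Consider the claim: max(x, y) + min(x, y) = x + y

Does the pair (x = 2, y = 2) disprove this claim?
Substituting x = 2, y = 2:
LHS = max(2, 2) + min(2, 2) = 4
RHS = 2 + 2 = 4

The sides agree, so this pair does not disprove the claim.

Answer: No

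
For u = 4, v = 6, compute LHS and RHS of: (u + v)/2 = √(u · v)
LHS = (4 + 6)/2 = 5
RHS = √(4 · 6) = 2·√(6) ≈ 4.899

LHS ≠ RHS (they differ by about 0.101), so the equation does not hold here.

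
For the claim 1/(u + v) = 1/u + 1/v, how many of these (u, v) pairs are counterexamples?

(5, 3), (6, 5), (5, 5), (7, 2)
4

Testing each pair:
(5, 3): LHS = 1/8, RHS = 8/15 → counterexample
(6, 5): LHS = 1/11, RHS = 11/30 → counterexample
(5, 5): LHS = 1/10, RHS = 2/5 → counterexample
(7, 2): LHS = 1/9, RHS = 9/14 → counterexample

That makes 4 counterexamples.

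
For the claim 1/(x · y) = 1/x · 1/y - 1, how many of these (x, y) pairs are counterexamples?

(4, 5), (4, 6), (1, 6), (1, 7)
4

Testing each pair:
(4, 5): LHS = 1/20, RHS = -19/20 → counterexample
(4, 6): LHS = 1/24, RHS = -23/24 → counterexample
(1, 6): LHS = 1/6, RHS = -5/6 → counterexample
(1, 7): LHS = 1/7, RHS = -6/7 → counterexample

That makes 4 counterexamples.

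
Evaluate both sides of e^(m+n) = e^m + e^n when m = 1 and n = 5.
LHS = e^(1+5) = e^6 ≈ 403.4
RHS = e^1 + e^5 = e + e^5 ≈ 151.1

LHS ≠ RHS (they differ by about 252.3), so the equation does not hold here.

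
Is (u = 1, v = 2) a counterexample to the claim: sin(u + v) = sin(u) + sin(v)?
Yes

Substituting u = 1, v = 2:
LHS = sin(1 + 2) = sin(3) ≈ 0.1411
RHS = sin(1) + sin(2) ≈ 1.751

Since LHS ≠ RHS, this pair disproves the claim.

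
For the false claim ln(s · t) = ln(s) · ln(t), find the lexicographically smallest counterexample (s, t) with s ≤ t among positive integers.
Substituting (1, 2) into the claim:
LHS = ln(1 · 2) = ln(2) ≈ 0.6931
RHS = ln(1) · ln(2) = 0

Since LHS ≠ RHS, this pair disproves the claim, and no lexicographically smaller pair (s ≤ t, positive integers) does.

For instance (6, 8) is also a counterexample (LHS = ln(48) ≈ 3.871, RHS = ln(6)·ln(8) ≈ 3.726), but it's lexicographically larger.

Answer: (s, t) = (1, 2)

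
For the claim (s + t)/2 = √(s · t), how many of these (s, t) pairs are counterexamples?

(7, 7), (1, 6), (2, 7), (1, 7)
Testing each pair:
(7, 7): LHS = 7, RHS = 7 → satisfies claim
(1, 6): LHS = 7/2, RHS = √(6) ≈ 2.449 → counterexample
(2, 7): LHS = 9/2, RHS = √(14) ≈ 3.742 → counterexample
(1, 7): LHS = 4, RHS = √(7) ≈ 2.646 → counterexample

That makes 3 counterexamples.

Answer: 3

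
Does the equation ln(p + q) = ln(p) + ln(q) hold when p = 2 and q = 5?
Fails

Substituting p = 2, q = 5:

LHS = ln(2 + 5) = ln(7) ≈ 1.946
RHS = ln(2) + ln(5) ≈ 2.303

LHS ≠ RHS, so the equation does not hold at this point.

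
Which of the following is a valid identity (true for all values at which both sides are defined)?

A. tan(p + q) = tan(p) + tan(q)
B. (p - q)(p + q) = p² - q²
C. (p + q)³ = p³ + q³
A: fails at (3, 5) — LHS = tan(8) ≈ -6.8, RHS = tan(5) + tan(3) ≈ -3.523.
B: holds — e.g. at (1, 4), both sides equal -15.
C: fails at (4, 6) — LHS = 1000, RHS = 280.

Answer: B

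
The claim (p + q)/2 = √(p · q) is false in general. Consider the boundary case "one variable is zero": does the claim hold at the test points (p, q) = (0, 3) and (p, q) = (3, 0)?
At (0, 3): LHS = 3/2 ≠ RHS = 0
At (3, 0): LHS = 3/2 ≠ RHS = 0

Answer: No, fails at both test points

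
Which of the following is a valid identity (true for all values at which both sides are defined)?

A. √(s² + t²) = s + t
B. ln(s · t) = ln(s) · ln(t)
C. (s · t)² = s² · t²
A: fails at (1, 3) — LHS = √(10) ≈ 3.162, RHS = 4.
B: fails at (4, 5) — LHS = ln(20) ≈ 2.996, RHS = ln(4)·ln(5) ≈ 2.231.
C: holds — e.g. at (0, 1), both sides equal 0.

Answer: C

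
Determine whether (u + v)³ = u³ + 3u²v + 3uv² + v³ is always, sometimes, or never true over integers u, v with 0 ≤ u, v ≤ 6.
The identity holds for every pair in the range. For instance at (u, v) = (4, 4): both sides equal 512.

Answer: Always true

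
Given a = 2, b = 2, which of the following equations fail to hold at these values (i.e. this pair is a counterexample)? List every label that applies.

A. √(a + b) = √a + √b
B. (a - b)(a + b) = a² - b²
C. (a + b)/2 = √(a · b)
Evaluating each claim at the given values:
A. LHS = 2, RHS = 2·√(2) ≈ 2.828 → fails here (LHS ≠ RHS)
B. LHS = 0, RHS = 0 → holds here (LHS = RHS)
C. LHS = 2, RHS = 2 → holds here (LHS = RHS)

Answer: A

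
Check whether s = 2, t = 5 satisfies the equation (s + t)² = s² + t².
Fails

Substituting s = 2, t = 5:

LHS = (2 + 5)² = 49
RHS = 2² + 5² = 29

LHS ≠ RHS, so the equation does not hold at this point.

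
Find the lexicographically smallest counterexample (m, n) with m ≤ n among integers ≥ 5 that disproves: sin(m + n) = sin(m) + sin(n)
(m, n) = (5, 5)

Substituting (5, 5) into the claim:
LHS = sin(5 + 5) = sin(10) ≈ -0.544
RHS = sin(5) + sin(5) = 2·sin(5) ≈ -1.918

Since LHS ≠ RHS, this pair disproves the claim, and no lexicographically smaller pair (m ≤ n, integers ≥ 5) does.

For instance (7, 11) is also a counterexample (LHS = sin(18) ≈ -0.751, RHS = sin(11) + sin(7) ≈ -0.343), but it's lexicographically larger.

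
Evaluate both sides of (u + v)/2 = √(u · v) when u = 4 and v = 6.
LHS = (4 + 6)/2 = 5
RHS = √(4 · 6) = 2·√(6) ≈ 4.899

LHS ≠ RHS (they differ by about 0.101), so the equation does not hold here.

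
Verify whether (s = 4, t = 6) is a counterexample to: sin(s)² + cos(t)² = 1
Substituting s = 4, t = 6:
LHS = sin(4)² + cos(6)² ≈ 1.495
RHS = 1

Since LHS ≠ RHS, this pair disproves the claim.

Answer: Yes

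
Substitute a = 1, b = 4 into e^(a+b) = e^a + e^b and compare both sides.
LHS = e^(1+4) = e^5 ≈ 148.4
RHS = e^1 + e^4 = e + e^4 ≈ 57.32

LHS ≠ RHS (they differ by about 91.1), so the equation does not hold here.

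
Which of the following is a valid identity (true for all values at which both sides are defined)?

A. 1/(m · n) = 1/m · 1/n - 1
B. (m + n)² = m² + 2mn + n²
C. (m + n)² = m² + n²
A: fails at (5, 8) — LHS = 1/40, RHS = -39/40.
B: holds — e.g. at (5, 5), both sides equal 100.
C: fails at (1, 2) — LHS = 9, RHS = 5.

Answer: B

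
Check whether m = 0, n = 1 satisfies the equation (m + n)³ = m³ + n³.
Substituting m = 0, n = 1:

LHS = (0 + 1)³ = 1
RHS = 0³ + 1³ = 1

LHS = RHS, so the equation holds at this point.

Answer: Holds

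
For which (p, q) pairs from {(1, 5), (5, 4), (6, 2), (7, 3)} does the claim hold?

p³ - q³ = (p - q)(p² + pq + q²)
Testing each pair:
(1, 5): LHS = -124, RHS = -124 → holds
(5, 4): LHS = 61, RHS = 61 → holds
(6, 2): LHS = 208, RHS = 208 → holds
(7, 3): LHS = 316, RHS = 316 → holds

Every pair satisfies the claim.

Answer: All pairs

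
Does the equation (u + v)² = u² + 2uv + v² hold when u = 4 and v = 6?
Substituting u = 4, v = 6:

LHS = (4 + 6)² = 100
RHS = 4² + 2·4·6 + 6² = 100

LHS = RHS, so the equation holds at this point.

Answer: Holds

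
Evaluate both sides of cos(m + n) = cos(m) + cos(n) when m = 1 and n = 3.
LHS = cos(1 + 3) = cos(4) ≈ -0.6536
RHS = cos(1) + cos(3) ≈ -0.4497

LHS ≠ RHS (they differ by about 0.204), so the equation does not hold here.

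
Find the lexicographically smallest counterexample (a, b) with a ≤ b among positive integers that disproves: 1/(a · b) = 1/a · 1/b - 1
Substituting (1, 1) into the claim:
LHS = 1/(1 · 1) = 1
RHS = 1/1 · 1/1 - 1 = 0

Since LHS ≠ RHS, this pair disproves the claim, and no lexicographically smaller pair (a ≤ b, positive integers) does.

For instance (4, 8) is also a counterexample (LHS = 1/32, RHS = -31/32), but it's lexicographically larger.

Answer: (a, b) = (1, 1)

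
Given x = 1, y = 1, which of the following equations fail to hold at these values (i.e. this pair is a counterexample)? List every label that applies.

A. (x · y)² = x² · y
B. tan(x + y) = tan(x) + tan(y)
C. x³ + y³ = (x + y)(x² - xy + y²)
Evaluating each claim at the given values:
A. LHS = 1, RHS = 1 → holds here (LHS = RHS)
B. LHS = tan(2) ≈ -2.185, RHS = 2·tan(1) ≈ 3.115 → fails here (LHS ≠ RHS)
C. LHS = 2, RHS = 2 → holds here (LHS = RHS)

Answer: B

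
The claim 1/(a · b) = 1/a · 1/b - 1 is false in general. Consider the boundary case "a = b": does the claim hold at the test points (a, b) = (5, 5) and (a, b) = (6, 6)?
No, fails at both test points

At (5, 5): LHS = 1/25 ≠ RHS = -24/25
At (6, 6): LHS = 1/36 ≠ RHS = -35/36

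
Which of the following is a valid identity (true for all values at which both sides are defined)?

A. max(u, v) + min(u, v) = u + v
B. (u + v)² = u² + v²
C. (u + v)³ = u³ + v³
A

A: holds — e.g. at (2, 5), both sides equal 7.
B: fails at (3, 3) — LHS = 36, RHS = 18.
C: fails at (2, 5) — LHS = 343, RHS = 133.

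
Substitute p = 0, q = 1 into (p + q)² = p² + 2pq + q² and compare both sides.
LHS = (0 + 1)² = 1
RHS = 0² + 2·0·1 + 1² = 1

LHS = RHS: the two sides agree.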